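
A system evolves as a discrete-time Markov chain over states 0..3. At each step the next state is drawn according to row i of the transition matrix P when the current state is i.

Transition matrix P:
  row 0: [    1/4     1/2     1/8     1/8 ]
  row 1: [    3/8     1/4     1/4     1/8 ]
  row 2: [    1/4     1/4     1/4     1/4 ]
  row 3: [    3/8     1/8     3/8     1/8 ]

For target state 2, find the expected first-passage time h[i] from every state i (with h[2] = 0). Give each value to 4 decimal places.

h = [4.9612, 4.4651, 0.0000, 3.9070]

First-step conditioning: h[2] = 0; for i ≠ 2, h[i] = 1 + Σ_k P[i][k]·h[k].
  h[0] = 1 + 1/4·h[0] + 1/2·h[1] + 1/8·h[3]
  h[1] = 1 + 3/8·h[0] + 1/4·h[1] + 1/8·h[3]
  h[3] = 1 + 3/8·h[0] + 1/8·h[1] + 1/8·h[3]
Solving the 3×3 linear system over states ≠ 2 gives exactly h = [640/129, 192/43, 0, 168/43] (h[2] = 0 is the target).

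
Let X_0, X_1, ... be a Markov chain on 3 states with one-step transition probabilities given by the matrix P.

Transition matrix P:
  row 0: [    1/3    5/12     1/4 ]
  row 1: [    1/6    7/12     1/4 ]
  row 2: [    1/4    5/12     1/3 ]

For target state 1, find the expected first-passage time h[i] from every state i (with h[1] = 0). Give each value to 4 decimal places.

h = [2.4000, 0.0000, 2.4000]

First-step conditioning: h[1] = 0; for i ≠ 1, h[i] = 1 + Σ_k P[i][k]·h[k].
  h[0] = 1 + 1/3·h[0] + 1/4·h[2]
  h[2] = 1 + 1/4·h[0] + 1/3·h[2]
Solving the 2×2 linear system over states ≠ 1 gives exactly h = [12/5, 0, 12/5] (h[1] = 0 is the target).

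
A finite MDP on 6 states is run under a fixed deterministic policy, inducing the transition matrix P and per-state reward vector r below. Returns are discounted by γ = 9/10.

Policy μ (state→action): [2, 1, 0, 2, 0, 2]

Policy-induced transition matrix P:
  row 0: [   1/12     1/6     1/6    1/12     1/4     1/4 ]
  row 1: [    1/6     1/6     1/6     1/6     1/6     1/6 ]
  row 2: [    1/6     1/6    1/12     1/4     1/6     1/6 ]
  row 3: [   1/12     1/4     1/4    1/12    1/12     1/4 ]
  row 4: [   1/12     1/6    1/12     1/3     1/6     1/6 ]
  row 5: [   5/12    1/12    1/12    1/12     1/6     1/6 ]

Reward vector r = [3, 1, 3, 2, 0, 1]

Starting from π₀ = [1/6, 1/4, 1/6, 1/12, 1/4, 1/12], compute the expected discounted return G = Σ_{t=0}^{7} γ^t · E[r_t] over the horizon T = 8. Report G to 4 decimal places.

G = 9.0664

t=0: π = [0.1667, 0.2500, 0.1667, 0.0833, 0.2500, 0.0833], E[r] = 1.5000, γ^t·E[r] = 1.500000, running G = 1.500000
t=1: π = [0.1458, 0.1667, 0.1319, 0.1944, 0.1736, 0.1875], E[r] = 1.5764, γ^t·E[r] = 1.418750, running G = 2.918750
t=2: π = [0.1707, 0.1672, 0.1418, 0.1626, 0.1626, 0.1950], E[r] = 1.6250, γ^t·E[r] = 1.316250, running G = 4.235000
t=3: π = [0.1741, 0.1640, 0.1386, 0.1616, 0.1673, 0.1944], E[r] = 1.6196, γ^t·E[r] = 1.180688, running G = 5.415688
t=4: π = [0.1734, 0.1639, 0.1384, 0.1619, 0.1677, 0.1946], E[r] = 1.6178, γ^t·E[r] = 1.061443, running G = 6.477130
t=5: π = [0.1734, 0.1639, 0.1384, 0.1620, 0.1676, 0.1946], E[r] = 1.6181, γ^t·E[r] = 0.955443, running G = 7.432573
t=6: π = [0.1734, 0.1639, 0.1384, 0.1620, 0.1676, 0.1946], E[r] = 1.6180, γ^t·E[r] = 0.859895, running G = 8.292468
t=7: π = [0.1734, 0.1639, 0.1384, 0.1620, 0.1676, 0.1946], E[r] = 1.6180, γ^t·E[r] = 0.773907, running G = 9.066375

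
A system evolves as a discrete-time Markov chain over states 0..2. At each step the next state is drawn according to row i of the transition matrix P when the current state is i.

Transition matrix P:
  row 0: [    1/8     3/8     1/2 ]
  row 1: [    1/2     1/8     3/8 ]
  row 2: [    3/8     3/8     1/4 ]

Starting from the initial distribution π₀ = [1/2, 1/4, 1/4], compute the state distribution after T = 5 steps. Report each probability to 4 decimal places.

t=0: π = [0.5000, 0.2500, 0.2500]
t=1: π = [0.2813, 0.3125, 0.4063]
t=2: π = [0.3438, 0.2969, 0.3594]
t=3: π = [0.3262, 0.3008, 0.3730]
t=4: π = [0.3311, 0.2998, 0.3691]
t=5: π = [0.3297, 0.3000, 0.3702]

π = [0.3297, 0.3000, 0.3702]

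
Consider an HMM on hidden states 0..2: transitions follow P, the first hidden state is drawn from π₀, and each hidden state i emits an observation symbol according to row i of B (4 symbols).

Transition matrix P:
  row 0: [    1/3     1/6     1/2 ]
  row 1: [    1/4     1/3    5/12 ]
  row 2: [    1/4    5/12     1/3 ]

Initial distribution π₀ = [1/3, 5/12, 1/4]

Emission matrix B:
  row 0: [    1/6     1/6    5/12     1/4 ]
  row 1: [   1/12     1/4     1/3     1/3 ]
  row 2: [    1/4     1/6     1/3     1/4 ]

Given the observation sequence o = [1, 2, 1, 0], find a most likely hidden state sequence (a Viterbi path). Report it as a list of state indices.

t=0: δ = [5.556e-02, 1.042e-01, 4.167e-02]  (obs o_0=1)
t=1: δ = [1.085e-02, 1.157e-02, 1.447e-02]  ψ = [1, 1, 1]  (obs o_1=2)
t=2: δ = [6.028e-04, 1.507e-03, 9.042e-04]  ψ = [0, 2, 0]  (obs o_2=1)
t=3: δ = [6.279e-05, 4.186e-05, 1.570e-04]  ψ = [1, 1, 1]  (obs o_3=0)
backtrack: best end state = 2; path = [1, 2, 1, 2]

path = [1, 2, 1, 2]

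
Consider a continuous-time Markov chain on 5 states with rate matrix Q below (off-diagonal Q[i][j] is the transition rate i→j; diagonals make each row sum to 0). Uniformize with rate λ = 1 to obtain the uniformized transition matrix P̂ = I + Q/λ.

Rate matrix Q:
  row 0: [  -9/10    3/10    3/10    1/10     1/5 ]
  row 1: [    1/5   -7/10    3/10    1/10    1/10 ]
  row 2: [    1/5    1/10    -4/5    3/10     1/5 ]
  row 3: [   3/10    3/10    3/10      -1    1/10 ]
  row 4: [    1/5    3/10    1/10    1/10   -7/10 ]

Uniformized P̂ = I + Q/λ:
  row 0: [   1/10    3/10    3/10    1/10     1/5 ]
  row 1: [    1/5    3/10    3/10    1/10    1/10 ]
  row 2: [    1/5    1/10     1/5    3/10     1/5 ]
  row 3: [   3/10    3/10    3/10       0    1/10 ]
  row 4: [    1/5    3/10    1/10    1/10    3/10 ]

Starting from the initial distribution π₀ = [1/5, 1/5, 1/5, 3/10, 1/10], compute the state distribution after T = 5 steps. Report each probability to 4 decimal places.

t=0: π = [0.2000, 0.2000, 0.2000, 0.3000, 0.1000]
t=1: π = [0.2100, 0.2600, 0.2600, 0.1100, 0.1600]
t=2: π = [0.1900, 0.2480, 0.2420, 0.1410, 0.1790]
t=3: π = [0.1951, 0.2516, 0.2400, 0.1343, 0.1790]
t=4: π = [0.1939, 0.2520, 0.2402, 0.1346, 0.1793]
t=5: π = [0.1941, 0.2520, 0.2401, 0.1346, 0.1793]

π = [0.1941, 0.2520, 0.2401, 0.1346, 0.1793]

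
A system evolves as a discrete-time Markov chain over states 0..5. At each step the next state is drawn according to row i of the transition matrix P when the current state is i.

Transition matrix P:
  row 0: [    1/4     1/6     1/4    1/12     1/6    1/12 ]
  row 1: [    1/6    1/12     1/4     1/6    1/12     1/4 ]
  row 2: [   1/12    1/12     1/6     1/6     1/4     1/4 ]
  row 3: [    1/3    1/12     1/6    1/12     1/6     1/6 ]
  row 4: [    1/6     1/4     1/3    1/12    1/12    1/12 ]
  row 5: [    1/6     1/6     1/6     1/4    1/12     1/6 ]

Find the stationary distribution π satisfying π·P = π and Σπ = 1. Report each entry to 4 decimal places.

π = [0.1876, 0.1375, 0.2183, 0.1411, 0.1471, 0.1684]

Balance equations π_j = Σ_i π_i·P[i][j]:
  π_0 = 1/4·π_0 + 1/6·π_1 + 1/12·π_2 + 1/3·π_3 + 1/6·π_4 + 1/6·π_5
  π_1 = 1/6·π_0 + 1/12·π_1 + 1/12·π_2 + 1/12·π_3 + 1/4·π_4 + 1/6·π_5
  π_2 = 1/4·π_0 + 1/4·π_1 + 1/6·π_2 + 1/6·π_3 + 1/3·π_4 + 1/6·π_5
  π_3 = 1/12·π_0 + 1/6·π_1 + 1/6·π_2 + 1/12·π_3 + 1/12·π_4 + 1/4·π_5
  π_4 = 1/6·π_0 + 1/12·π_1 + 1/4·π_2 + 1/6·π_3 + 1/12·π_4 + 1/12·π_5
  normalize: π_0 + π_1 + π_2 + π_3 + π_4 + π_5 = 1
Solving the linear system gives exactly π = [3689/19662, 40559/294930, 7153/32770, 13867/98310, 8677/58986, 49673/294930].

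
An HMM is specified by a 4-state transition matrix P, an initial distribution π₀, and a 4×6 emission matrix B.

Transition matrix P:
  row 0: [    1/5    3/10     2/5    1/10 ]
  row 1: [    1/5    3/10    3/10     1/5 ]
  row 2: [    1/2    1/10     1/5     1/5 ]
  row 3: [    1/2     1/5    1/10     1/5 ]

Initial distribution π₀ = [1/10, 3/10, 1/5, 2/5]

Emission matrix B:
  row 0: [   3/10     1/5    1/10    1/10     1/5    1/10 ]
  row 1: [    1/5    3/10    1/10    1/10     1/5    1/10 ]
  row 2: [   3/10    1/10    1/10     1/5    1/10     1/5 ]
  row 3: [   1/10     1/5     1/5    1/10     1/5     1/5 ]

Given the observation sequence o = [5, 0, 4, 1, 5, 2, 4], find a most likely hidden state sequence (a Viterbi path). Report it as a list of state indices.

t=0: δ = [1.000e-02, 3.000e-02, 4.000e-02, 8.000e-02]  (obs o_0=5)
t=1: δ = [1.200e-02, 3.200e-03, 2.700e-03, 1.600e-03]  ψ = [3, 3, 1, 3]  (obs o_1=0)
t=2: δ = [4.800e-04, 7.200e-04, 4.800e-04, 2.400e-04]  ψ = [0, 0, 0, 0]  (obs o_2=4)
t=3: δ = [4.800e-05, 6.480e-05, 2.160e-05, 2.880e-05]  ψ = [2, 1, 1, 1]  (obs o_3=1)
t=4: δ = [1.440e-06, 1.944e-06, 3.888e-06, 2.592e-06]  ψ = [3, 1, 1, 1]  (obs o_4=5)
t=5: δ = [1.944e-07, 5.832e-08, 7.776e-08, 1.555e-07]  ψ = [2, 1, 2, 2]  (obs o_5=2)
t=6: δ = [1.555e-08, 1.166e-08, 7.776e-09, 6.221e-09]  ψ = [3, 0, 0, 3]  (obs o_6=4)
backtrack: best end state = 0; path = [3, 0, 1, 1, 2, 3, 0]

path = [3, 0, 1, 1, 2, 3, 0]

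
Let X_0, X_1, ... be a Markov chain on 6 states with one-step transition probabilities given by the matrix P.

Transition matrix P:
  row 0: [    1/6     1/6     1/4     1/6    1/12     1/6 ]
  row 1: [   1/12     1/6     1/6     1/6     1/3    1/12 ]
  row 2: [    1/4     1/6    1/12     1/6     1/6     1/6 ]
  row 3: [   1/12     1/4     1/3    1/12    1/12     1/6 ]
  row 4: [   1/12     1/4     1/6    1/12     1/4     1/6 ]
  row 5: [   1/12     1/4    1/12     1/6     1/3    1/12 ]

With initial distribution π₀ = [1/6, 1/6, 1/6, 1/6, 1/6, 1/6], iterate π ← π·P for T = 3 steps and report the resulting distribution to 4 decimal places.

π = [0.1226, 0.2079, 0.1740, 0.1369, 0.2207, 0.1379]

t=0: π = [0.1667, 0.1667, 0.1667, 0.1667, 0.1667, 0.1667]
t=1: π = [0.1250, 0.2083, 0.1806, 0.1389, 0.2083, 0.1389]
t=2: π = [0.1238, 0.2072, 0.1736, 0.1377, 0.2199, 0.1377]
t=3: π = [0.1226, 0.2079, 0.1740, 0.1369, 0.2207, 0.1379]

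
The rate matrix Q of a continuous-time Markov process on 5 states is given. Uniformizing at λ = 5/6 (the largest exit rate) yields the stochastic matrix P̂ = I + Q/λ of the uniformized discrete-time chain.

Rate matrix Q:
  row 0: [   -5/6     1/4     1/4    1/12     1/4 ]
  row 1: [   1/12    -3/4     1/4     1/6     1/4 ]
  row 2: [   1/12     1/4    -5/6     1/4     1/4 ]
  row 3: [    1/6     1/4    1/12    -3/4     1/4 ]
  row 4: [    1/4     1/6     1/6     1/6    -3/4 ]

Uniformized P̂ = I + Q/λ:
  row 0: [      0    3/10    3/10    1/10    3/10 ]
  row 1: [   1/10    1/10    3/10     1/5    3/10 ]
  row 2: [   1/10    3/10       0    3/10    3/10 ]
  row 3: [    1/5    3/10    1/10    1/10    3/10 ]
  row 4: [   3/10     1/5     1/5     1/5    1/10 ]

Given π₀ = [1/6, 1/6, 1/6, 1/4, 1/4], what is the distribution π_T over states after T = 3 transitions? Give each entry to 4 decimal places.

π = [0.1533, 0.2297, 0.1819, 0.1852, 0.2500]

t=0: π = [0.1667, 0.1667, 0.1667, 0.2500, 0.2500]
t=1: π = [0.1583, 0.2417, 0.1750, 0.1750, 0.2500]
t=2: π = [0.1517, 0.2267, 0.1875, 0.1842, 0.2500]
t=3: π = [0.1533, 0.2297, 0.1819, 0.1852, 0.2500]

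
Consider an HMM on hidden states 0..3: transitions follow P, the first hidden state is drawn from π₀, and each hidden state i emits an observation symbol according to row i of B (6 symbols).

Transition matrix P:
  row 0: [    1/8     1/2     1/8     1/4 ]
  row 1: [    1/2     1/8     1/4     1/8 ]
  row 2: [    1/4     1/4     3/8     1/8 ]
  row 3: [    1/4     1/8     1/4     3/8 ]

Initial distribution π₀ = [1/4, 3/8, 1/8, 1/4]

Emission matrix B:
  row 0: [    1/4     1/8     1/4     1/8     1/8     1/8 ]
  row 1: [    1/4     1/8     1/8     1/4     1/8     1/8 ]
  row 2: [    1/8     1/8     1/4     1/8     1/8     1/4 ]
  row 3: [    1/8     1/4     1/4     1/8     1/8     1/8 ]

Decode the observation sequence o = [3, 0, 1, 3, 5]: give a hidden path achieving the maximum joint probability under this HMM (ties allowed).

t=0: δ = [3.125e-02, 9.375e-02, 1.562e-02, 3.125e-02]  (obs o_0=3)
t=1: δ = [1.172e-02, 3.906e-03, 2.930e-03, 1.465e-03]  ψ = [1, 0, 1, 1]  (obs o_1=0)
t=2: δ = [2.441e-04, 7.324e-04, 1.831e-04, 7.324e-04]  ψ = [1, 0, 0, 0]  (obs o_2=1)
t=3: δ = [4.578e-05, 3.052e-05, 2.289e-05, 3.433e-05]  ψ = [1, 0, 1, 3]  (obs o_3=3)
t=4: δ = [1.907e-06, 2.861e-06, 2.146e-06, 1.609e-06]  ψ = [1, 0, 2, 3]  (obs o_4=5)
backtrack: best end state = 1; path = [1, 0, 1, 0, 1]

path = [1, 0, 1, 0, 1]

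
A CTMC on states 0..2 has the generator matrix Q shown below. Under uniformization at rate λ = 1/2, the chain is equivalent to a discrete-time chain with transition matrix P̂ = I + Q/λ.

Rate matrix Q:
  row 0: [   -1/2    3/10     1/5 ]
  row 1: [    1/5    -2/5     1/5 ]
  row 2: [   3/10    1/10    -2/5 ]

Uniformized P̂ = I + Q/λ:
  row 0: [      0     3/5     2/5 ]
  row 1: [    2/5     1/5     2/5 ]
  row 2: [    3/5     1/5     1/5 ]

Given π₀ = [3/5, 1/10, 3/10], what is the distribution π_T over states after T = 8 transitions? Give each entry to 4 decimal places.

π = [0.3335, 0.3331, 0.3333]

t=0: π = [0.6000, 0.1000, 0.3000]
t=1: π = [0.2200, 0.4400, 0.3400]
t=2: π = [0.3800, 0.2880, 0.3320]
t=3: π = [0.3144, 0.3520, 0.3336]
t=4: π = [0.3410, 0.3258, 0.3333]
t=5: π = [0.3303, 0.3364, 0.3333]
t=6: π = [0.3346, 0.3321, 0.3333]
t=7: π = [0.3328, 0.3338, 0.3333]
t=8: π = [0.3335, 0.3331, 0.3333]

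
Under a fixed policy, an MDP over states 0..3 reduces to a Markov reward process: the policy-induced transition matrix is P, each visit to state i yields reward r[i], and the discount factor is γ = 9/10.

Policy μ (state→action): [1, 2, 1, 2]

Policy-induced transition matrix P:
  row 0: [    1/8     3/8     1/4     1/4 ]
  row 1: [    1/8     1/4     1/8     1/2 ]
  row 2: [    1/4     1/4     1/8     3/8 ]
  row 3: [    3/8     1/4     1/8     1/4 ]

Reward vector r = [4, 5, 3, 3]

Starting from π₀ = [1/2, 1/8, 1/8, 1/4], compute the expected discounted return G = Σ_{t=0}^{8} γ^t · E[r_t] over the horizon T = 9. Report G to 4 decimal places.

G = 23.1855

t=0: π = [0.5000, 0.1250, 0.1250, 0.2500], E[r] = 3.7500, γ^t·E[r] = 3.750000, running G = 3.750000
t=1: π = [0.2031, 0.3125, 0.1875, 0.2969], E[r] = 3.8281, γ^t·E[r] = 3.445313, running G = 7.195313
t=2: π = [0.2227, 0.2754, 0.1504, 0.3516], E[r] = 3.7734, γ^t·E[r] = 3.056484, running G = 10.251797
t=3: π = [0.2317, 0.2778, 0.1528, 0.3376], E[r] = 3.7874, γ^t·E[r] = 2.760981, running G = 13.012778
t=4: π = [0.2285, 0.2790, 0.1540, 0.3386], E[r] = 3.7864, γ^t·E[r] = 2.484282, running G = 15.497060
t=5: π = [0.2289, 0.2786, 0.1536, 0.3390], E[r] = 3.7860, γ^t·E[r] = 2.235604, running G = 17.732663
t=6: π = [0.2289, 0.2786, 0.1536, 0.3388], E[r] = 3.7862, γ^t·E[r] = 2.012122, running G = 19.744786
t=7: π = [0.2289, 0.2786, 0.1536, 0.3389], E[r] = 3.7861, γ^t·E[r] = 1.810902, running G = 21.555688
t=8: π = [0.2289, 0.2786, 0.1536, 0.3389], E[r] = 3.7861, γ^t·E[r] = 1.629811, running G = 23.185498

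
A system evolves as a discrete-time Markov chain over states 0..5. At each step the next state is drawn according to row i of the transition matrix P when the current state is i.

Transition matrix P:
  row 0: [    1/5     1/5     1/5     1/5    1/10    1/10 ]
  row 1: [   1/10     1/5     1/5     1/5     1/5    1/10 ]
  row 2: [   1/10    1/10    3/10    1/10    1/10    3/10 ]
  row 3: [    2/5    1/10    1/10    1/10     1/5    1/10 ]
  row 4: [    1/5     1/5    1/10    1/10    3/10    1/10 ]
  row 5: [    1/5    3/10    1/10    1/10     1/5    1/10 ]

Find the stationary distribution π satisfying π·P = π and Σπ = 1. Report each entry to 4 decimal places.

π = [0.1921, 0.1825, 0.1718, 0.1375, 0.1818, 0.1344]

Balance equations π_j = Σ_i π_i·P[i][j]:
  π_0 = 1/5·π_0 + 1/10·π_1 + 1/10·π_2 + 2/5·π_3 + 1/5·π_4 + 1/5·π_5
  π_1 = 1/5·π_0 + 1/5·π_1 + 1/10·π_2 + 1/10·π_3 + 1/5·π_4 + 3/10·π_5
  π_2 = 1/5·π_0 + 1/5·π_1 + 3/10·π_2 + 1/10·π_3 + 1/10·π_4 + 1/10·π_5
  π_3 = 1/5·π_0 + 1/5·π_1 + 1/10·π_2 + 1/10·π_3 + 1/10·π_4 + 1/10·π_5
  π_4 = 1/10·π_0 + 1/5·π_1 + 1/10·π_2 + 1/5·π_3 + 3/10·π_4 + 1/5·π_5
  normalize: π_0 + π_1 + π_2 + π_3 + π_4 + π_5 = 1
Solving the linear system gives exactly π = [7763/40420, 7377/40420, 1389/8084, 1389/10105, 1837/10105, 5431/40420].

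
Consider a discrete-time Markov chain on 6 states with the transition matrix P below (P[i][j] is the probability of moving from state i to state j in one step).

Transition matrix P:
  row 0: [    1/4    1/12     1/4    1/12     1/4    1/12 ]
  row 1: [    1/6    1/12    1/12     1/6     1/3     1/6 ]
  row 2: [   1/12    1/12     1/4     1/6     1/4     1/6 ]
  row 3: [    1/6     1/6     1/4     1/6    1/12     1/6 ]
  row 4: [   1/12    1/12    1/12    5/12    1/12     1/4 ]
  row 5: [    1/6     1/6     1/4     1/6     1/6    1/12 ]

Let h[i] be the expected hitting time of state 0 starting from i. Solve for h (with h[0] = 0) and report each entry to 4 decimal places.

h = [0.0000, 7.3445, 8.0300, 7.3363, 7.8345, 7.3746]

First-step conditioning: h[0] = 0; for i ≠ 0, h[i] = 1 + Σ_k P[i][k]·h[k].
  h[1] = 1 + 1/12·h[1] + 1/12·h[2] + 1/6·h[3] + 1/3·h[4] + 1/6·h[5]
  h[2] = 1 + 1/12·h[1] + 1/4·h[2] + 1/6·h[3] + 1/4·h[4] + 1/6·h[5]
  h[3] = 1 + 1/6·h[1] + 1/4·h[2] + 1/6·h[3] + 1/12·h[4] + 1/6·h[5]
  h[4] = 1 + 1/12·h[1] + 1/12·h[2] + 5/12·h[3] + 1/12·h[4] + 1/4·h[5]
  h[5] = 1 + 1/6·h[1] + 1/4·h[2] + 1/6·h[3] + 1/6·h[4] + 1/12·h[5]
Solving the 5×5 linear system over states ≠ 0 gives exactly h = [0, 298944/40703, 326844/40703, 298608/40703, 318888/40703, 300168/40703] (h[0] = 0 is the target).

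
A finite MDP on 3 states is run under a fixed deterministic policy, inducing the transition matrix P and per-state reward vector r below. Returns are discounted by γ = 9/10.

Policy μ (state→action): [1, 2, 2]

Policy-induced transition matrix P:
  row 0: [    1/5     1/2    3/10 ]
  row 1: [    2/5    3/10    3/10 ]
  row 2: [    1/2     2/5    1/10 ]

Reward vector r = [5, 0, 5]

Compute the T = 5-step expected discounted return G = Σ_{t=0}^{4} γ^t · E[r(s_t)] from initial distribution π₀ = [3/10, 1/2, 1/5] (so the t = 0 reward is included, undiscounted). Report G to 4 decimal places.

t=0: π = [0.3000, 0.5000, 0.2000], E[r] = 2.5000, γ^t·E[r] = 2.500000, running G = 2.500000
t=1: π = [0.3600, 0.3800, 0.2600], E[r] = 3.1000, γ^t·E[r] = 2.790000, running G = 5.290000
t=2: π = [0.3540, 0.3980, 0.2480], E[r] = 3.0100, γ^t·E[r] = 2.438100, running G = 7.728100
t=3: π = [0.3540, 0.3956, 0.2504], E[r] = 3.0220, γ^t·E[r] = 2.203038, running G = 9.931138
t=4: π = [0.3542, 0.3958, 0.2499], E[r] = 3.0208, γ^t·E[r] = 1.981947, running G = 11.913085

G = 11.9131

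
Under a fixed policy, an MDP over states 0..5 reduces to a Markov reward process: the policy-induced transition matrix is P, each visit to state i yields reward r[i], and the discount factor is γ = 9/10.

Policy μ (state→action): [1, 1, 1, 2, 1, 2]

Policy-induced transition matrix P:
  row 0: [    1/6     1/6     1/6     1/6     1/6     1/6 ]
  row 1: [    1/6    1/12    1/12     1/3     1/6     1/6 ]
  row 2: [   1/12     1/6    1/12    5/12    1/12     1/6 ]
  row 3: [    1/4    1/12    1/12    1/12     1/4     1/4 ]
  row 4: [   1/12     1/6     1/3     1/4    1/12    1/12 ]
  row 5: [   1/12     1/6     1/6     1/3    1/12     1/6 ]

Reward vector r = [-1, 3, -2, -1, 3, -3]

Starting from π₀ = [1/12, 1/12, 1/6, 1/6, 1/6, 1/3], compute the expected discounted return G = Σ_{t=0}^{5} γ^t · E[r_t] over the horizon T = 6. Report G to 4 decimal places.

t=0: π = [0.0833, 0.0833, 0.1667, 0.1667, 0.1667, 0.3333], E[r] = -0.8333, γ^t·E[r] = -0.833333, running G = -0.833333
t=1: π = [0.1250, 0.1458, 0.1597, 0.2778, 0.1250, 0.1667], E[r] = -0.4097, γ^t·E[r] = -0.368750, running G = -1.202083
t=2: π = [0.1522, 0.1314, 0.1389, 0.2459, 0.1522, 0.1794], E[r] = -0.3634, γ^t·E[r] = -0.294375, running G = -1.496458
t=3: π = [0.1480, 0.1352, 0.1490, 0.2454, 0.1480, 0.1745], E[r] = -0.3653, γ^t·E[r] = -0.266273, running G = -1.762732
t=4: π = [0.1478, 0.1350, 0.1472, 0.2474, 0.1478, 0.1748], E[r] = -0.3657, γ^t·E[r] = -0.239904, running G = -2.002636
t=5: π = [0.1481, 0.1348, 0.1472, 0.2468, 0.1481, 0.1750], E[r] = -0.3654, γ^t·E[r] = -0.215740, running G = -2.218376

G = -2.2184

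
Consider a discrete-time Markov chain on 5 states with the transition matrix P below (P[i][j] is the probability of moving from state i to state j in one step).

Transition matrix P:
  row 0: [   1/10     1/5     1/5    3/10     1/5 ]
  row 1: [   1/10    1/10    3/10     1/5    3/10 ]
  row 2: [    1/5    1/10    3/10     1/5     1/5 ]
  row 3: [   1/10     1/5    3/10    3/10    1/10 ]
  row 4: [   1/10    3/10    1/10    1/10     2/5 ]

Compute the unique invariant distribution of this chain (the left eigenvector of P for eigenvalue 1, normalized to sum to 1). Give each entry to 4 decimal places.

Balance equations π_j = Σ_i π_i·P[i][j]:
  π_0 = 1/10·π_0 + 1/10·π_1 + 1/5·π_2 + 1/10·π_3 + 1/10·π_4
  π_1 = 1/5·π_0 + 1/10·π_1 + 1/10·π_2 + 1/5·π_3 + 3/10·π_4
  π_2 = 1/5·π_0 + 3/10·π_1 + 3/10·π_2 + 3/10·π_3 + 1/10·π_4
  π_3 = 3/10·π_0 + 1/5·π_1 + 1/5·π_2 + 3/10·π_3 + 1/10·π_4
  normalize: π_0 + π_1 + π_2 + π_3 + π_4 = 1
Solving the linear system gives exactly π = [963/7777, 1420/7777, 1853/7777, 1622/7777, 19/77].

π = [0.1238, 0.1826, 0.2383, 0.2086, 0.2468]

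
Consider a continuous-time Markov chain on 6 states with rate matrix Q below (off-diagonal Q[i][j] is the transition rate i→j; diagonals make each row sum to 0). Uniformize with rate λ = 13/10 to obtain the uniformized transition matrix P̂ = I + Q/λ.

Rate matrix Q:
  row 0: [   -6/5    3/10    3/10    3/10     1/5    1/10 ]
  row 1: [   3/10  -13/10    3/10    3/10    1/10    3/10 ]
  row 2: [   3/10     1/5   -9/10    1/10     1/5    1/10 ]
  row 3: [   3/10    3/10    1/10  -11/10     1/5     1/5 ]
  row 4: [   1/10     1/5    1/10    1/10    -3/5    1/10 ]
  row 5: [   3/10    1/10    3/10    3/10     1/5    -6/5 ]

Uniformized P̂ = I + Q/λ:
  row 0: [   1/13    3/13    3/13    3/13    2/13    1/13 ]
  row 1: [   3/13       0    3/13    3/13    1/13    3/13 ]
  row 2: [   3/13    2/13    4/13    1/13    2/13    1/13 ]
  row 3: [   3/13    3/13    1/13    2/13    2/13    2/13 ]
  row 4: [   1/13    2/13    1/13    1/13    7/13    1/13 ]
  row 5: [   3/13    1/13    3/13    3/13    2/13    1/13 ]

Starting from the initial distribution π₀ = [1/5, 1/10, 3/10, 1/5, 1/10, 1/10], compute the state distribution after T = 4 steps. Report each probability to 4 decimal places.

t=0: π = [0.2000, 0.1000, 0.3000, 0.2000, 0.1000, 0.1000]
t=1: π = [0.1846, 0.1615, 0.2077, 0.1538, 0.1846, 0.1077]
t=2: π = [0.1740, 0.1467, 0.1947, 0.1586, 0.2124, 0.1136]
t=3: π = [0.1713, 0.1481, 0.1887, 0.1559, 0.2243, 0.1117]
t=4: π = [0.1699, 0.1476, 0.1868, 0.1552, 0.2287, 0.1117]

π = [0.1699, 0.1476, 0.1868, 0.1552, 0.2287, 0.1117]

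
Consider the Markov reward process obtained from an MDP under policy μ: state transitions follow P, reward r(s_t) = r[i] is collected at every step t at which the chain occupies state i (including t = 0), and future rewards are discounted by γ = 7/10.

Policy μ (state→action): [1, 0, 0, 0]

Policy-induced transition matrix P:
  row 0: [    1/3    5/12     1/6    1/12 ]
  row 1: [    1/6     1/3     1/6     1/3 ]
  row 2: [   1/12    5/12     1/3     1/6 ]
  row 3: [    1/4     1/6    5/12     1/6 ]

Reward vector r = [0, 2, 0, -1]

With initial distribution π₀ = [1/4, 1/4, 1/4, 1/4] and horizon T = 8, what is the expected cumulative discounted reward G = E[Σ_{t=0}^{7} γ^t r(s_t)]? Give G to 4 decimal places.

G = 1.2643

t=0: π = [0.2500, 0.2500, 0.2500, 0.2500], E[r] = 0.2500, γ^t·E[r] = 0.250000, running G = 0.250000
t=1: π = [0.2083, 0.3333, 0.2708, 0.1875], E[r] = 0.4792, γ^t·E[r] = 0.335417, running G = 0.585417
t=2: π = [0.1944, 0.3420, 0.2587, 0.2049], E[r] = 0.4792, γ^t·E[r] = 0.234792, running G = 0.820208
t=3: π = [0.1946, 0.3370, 0.2610, 0.2075], E[r] = 0.4664, γ^t·E[r] = 0.159987, running G = 0.980196
t=4: π = [0.1946, 0.3367, 0.2620, 0.2066], E[r] = 0.4668, γ^t·E[r] = 0.112087, running G = 1.092282
t=5: π = [0.1945, 0.3370, 0.2620, 0.2066], E[r] = 0.4673, γ^t·E[r] = 0.078546, running G = 1.170828
t=6: π = [0.1945, 0.3369, 0.2620, 0.2066], E[r] = 0.4673, γ^t·E[r] = 0.054974, running G = 1.225802
t=7: π = [0.1945, 0.3369, 0.2620, 0.2066], E[r] = 0.4672, γ^t·E[r] = 0.038480, running G = 1.264282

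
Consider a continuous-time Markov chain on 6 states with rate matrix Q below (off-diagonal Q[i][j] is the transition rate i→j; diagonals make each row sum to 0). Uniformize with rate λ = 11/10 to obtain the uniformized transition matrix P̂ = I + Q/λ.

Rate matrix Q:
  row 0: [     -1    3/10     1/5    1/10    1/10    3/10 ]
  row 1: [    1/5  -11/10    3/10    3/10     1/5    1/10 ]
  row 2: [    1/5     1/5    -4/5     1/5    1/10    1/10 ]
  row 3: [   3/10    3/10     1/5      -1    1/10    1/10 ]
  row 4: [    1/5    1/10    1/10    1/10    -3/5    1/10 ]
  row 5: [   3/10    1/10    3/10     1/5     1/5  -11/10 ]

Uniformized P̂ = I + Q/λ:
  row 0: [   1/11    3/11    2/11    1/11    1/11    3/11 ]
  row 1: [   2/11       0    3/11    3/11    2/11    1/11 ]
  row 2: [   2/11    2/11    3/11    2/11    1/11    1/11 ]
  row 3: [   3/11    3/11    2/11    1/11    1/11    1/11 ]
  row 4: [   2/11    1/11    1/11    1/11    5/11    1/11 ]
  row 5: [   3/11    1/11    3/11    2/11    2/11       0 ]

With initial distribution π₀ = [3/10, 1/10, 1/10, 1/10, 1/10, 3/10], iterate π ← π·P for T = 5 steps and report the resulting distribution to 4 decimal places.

t=0: π = [0.3000, 0.1000, 0.1000, 0.1000, 0.1000, 0.3000]
t=1: π = [0.1909, 0.1636, 0.2182, 0.1455, 0.1636, 0.1182]
t=2: π = [0.1884, 0.1570, 0.2124, 0.1512, 0.1760, 0.1149]
t=3: π = [0.1889, 0.1577, 0.2098, 0.1492, 0.1796, 0.1147]
t=4: π = [0.1886, 0.1571, 0.2093, 0.1491, 0.1810, 0.1148]
t=5: π = [0.1887, 0.1571, 0.2091, 0.1489, 0.1814, 0.1148]

π = [0.1887, 0.1571, 0.2091, 0.1489, 0.1814, 0.1148]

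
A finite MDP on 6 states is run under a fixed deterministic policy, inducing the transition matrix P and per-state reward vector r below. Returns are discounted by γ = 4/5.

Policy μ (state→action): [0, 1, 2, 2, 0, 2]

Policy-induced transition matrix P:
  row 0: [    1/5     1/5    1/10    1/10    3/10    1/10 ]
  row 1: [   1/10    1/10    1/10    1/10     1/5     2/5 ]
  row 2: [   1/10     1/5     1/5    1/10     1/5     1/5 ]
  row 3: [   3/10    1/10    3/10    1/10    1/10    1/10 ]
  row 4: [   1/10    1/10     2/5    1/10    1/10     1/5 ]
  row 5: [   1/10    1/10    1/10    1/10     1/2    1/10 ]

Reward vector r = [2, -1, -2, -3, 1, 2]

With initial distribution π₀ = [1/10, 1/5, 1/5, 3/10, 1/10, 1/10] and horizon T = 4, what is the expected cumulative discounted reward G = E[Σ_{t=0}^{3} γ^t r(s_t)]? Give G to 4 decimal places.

G = -0.9135

t=0: π = [0.1000, 0.2000, 0.2000, 0.3000, 0.1000, 0.1000], E[r] = -1.0000, γ^t·E[r] = -1.000000, running G = -1.000000
t=1: π = [0.1700, 0.1300, 0.2100, 0.1000, 0.2000, 0.1900], E[r] = 0.0700, γ^t·E[r] = 0.056000, running G = -0.944000
t=2: π = [0.1370, 0.1380, 0.2010, 0.1000, 0.2440, 0.1800], E[r] = 0.0380, γ^t·E[r] = 0.024320, running G = -0.919680
t=3: π = [0.1337, 0.1338, 0.2133, 0.1000, 0.2333, 0.1859], E[r] = 0.0121, γ^t·E[r] = 0.006195, running G = -0.913485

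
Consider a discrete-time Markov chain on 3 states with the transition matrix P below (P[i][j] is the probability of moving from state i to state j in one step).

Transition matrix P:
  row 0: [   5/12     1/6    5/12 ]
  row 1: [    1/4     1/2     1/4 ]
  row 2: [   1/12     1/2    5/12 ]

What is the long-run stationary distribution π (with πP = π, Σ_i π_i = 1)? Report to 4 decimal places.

Balance equations π_j = Σ_i π_i·P[i][j]:
  π_0 = 5/12·π_0 + 1/4·π_1 + 1/12·π_2
  π_1 = 1/6·π_0 + 1/2·π_1 + 1/2·π_2
  normalize: π_0 + π_1 + π_2 = 1
Solving the linear system gives exactly π = [3/13, 11/26, 9/26].

π = [0.2308, 0.4231, 0.3462]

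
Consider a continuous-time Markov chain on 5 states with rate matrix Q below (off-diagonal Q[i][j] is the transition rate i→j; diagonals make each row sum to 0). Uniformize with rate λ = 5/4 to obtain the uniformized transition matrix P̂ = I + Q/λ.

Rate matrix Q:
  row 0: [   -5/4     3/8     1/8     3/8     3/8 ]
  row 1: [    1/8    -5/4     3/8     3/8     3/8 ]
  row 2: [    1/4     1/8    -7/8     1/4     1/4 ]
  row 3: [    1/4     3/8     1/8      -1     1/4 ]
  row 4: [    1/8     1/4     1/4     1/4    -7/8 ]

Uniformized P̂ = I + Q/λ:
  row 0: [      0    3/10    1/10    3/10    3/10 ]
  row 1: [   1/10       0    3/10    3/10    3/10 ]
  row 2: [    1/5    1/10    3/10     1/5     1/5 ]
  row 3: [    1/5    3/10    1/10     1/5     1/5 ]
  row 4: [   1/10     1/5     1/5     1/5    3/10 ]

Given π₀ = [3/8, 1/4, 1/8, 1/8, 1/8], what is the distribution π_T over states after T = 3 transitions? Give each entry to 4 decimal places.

t=0: π = [0.3750, 0.2500, 0.1250, 0.1250, 0.1250]
t=1: π = [0.0875, 0.1875, 0.1875, 0.2625, 0.2750]
t=2: π = [0.1363, 0.1788, 0.2025, 0.2275, 0.2550]
t=3: π = [0.1294, 0.1804, 0.2018, 0.2315, 0.2570]

π = [0.1294, 0.1804, 0.2018, 0.2315, 0.2570]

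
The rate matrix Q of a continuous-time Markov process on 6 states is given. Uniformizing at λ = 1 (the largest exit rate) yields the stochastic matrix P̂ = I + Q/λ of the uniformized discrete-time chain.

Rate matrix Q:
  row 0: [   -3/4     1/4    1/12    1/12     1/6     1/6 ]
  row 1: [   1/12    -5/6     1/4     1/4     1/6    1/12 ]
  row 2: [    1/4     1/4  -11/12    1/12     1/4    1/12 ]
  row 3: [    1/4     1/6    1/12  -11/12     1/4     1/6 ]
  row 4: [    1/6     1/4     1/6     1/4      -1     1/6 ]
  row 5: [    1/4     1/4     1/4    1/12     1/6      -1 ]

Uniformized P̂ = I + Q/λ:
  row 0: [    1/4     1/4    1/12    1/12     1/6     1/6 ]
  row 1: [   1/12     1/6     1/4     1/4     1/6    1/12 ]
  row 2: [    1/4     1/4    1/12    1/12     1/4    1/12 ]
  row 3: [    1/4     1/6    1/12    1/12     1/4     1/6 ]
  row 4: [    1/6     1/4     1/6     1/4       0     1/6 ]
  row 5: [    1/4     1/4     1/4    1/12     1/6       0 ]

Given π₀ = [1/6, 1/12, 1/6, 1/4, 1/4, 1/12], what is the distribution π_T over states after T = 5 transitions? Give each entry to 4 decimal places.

π = [0.1997, 0.2194, 0.1530, 0.1473, 0.1643, 0.1162]

t=0: π = [0.1667, 0.0833, 0.1667, 0.2500, 0.2500, 0.0833]
t=1: π = [0.2153, 0.2222, 0.1319, 0.1389, 0.1597, 0.1319]
t=2: π = [0.1997, 0.2199, 0.1557, 0.1470, 0.1626, 0.1152]
t=3: π = [0.1998, 0.2194, 0.1527, 0.1471, 0.1648, 0.1162]
t=4: π = [0.1997, 0.2195, 0.1530, 0.1474, 0.1642, 0.1163]
t=5: π = [0.1997, 0.2194, 0.1530, 0.1473, 0.1643, 0.1162]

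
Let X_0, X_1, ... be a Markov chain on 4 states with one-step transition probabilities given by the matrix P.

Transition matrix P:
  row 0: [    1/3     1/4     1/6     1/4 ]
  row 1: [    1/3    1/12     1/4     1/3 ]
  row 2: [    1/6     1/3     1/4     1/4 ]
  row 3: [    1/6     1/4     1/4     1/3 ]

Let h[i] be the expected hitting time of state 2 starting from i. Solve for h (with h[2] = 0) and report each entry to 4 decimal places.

First-step conditioning: h[2] = 0; for i ≠ 2, h[i] = 1 + Σ_k P[i][k]·h[k].
  h[0] = 1 + 1/3·h[0] + 1/4·h[1] + 1/4·h[3]
  h[1] = 1 + 1/3·h[0] + 1/12·h[1] + 1/3·h[3]
  h[3] = 1 + 1/6·h[0] + 1/4·h[1] + 1/3·h[3]
Solving the 3×3 linear system over states ≠ 2 gives exactly h = [924/193, 852/193, 0, 840/193] (h[2] = 0 is the target).

h = [4.7876, 4.4145, 0.0000, 4.3523]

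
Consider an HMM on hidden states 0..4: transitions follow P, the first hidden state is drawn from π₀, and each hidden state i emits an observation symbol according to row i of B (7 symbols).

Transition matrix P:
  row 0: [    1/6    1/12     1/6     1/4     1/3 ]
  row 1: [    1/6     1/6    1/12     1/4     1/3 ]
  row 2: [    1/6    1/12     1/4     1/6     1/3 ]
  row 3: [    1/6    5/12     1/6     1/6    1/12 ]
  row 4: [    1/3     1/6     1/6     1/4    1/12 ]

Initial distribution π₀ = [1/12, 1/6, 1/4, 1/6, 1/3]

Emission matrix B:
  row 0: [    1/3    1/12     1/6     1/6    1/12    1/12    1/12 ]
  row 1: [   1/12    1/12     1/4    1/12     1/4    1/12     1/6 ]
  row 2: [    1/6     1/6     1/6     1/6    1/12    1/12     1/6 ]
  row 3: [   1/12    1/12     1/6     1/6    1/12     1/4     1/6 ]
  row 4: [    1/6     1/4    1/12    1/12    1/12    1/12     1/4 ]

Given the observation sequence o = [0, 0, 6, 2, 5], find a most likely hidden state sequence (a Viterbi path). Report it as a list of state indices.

path = [4, 0, 4, 0, 3]

t=0: δ = [2.778e-02, 1.389e-02, 4.167e-02, 1.389e-02, 5.556e-02]  (obs o_0=0)
t=1: δ = [6.173e-03, 7.716e-04, 1.736e-03, 1.157e-03, 2.315e-03]  ψ = [4, 4, 2, 4, 2]  (obs o_1=0)
t=2: δ = [8.573e-05, 8.573e-05, 1.715e-04, 2.572e-04, 5.144e-04]  ψ = [0, 0, 0, 0, 0]  (obs o_2=6)
t=3: δ = [2.858e-05, 2.679e-05, 1.429e-05, 2.143e-05, 4.763e-06]  ψ = [4, 3, 4, 4, 2]  (obs o_3=2)
t=4: δ = [3.969e-07, 7.442e-07, 3.969e-07, 1.786e-06, 7.938e-07]  ψ = [0, 3, 0, 0, 0]  (obs o_4=5)
backtrack: best end state = 3; path = [4, 0, 4, 0, 3]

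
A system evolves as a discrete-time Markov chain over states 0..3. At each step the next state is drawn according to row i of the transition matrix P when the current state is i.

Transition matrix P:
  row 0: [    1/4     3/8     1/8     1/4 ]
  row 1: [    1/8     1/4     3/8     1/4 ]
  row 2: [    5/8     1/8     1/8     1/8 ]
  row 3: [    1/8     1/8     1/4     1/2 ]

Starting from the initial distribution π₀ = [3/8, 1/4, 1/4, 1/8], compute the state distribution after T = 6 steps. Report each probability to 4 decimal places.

π = [0.2668, 0.2191, 0.2170, 0.2971]

t=0: π = [0.3750, 0.2500, 0.2500, 0.1250]
t=1: π = [0.2969, 0.2500, 0.2031, 0.2500]
t=2: π = [0.2637, 0.2305, 0.2188, 0.2871]
t=3: π = [0.2673, 0.2197, 0.2185, 0.2944]
t=4: π = [0.2677, 0.2193, 0.2167, 0.2963]
t=5: π = [0.2668, 0.2193, 0.2169, 0.2970]
t=6: π = [0.2668, 0.2191, 0.2170, 0.2971]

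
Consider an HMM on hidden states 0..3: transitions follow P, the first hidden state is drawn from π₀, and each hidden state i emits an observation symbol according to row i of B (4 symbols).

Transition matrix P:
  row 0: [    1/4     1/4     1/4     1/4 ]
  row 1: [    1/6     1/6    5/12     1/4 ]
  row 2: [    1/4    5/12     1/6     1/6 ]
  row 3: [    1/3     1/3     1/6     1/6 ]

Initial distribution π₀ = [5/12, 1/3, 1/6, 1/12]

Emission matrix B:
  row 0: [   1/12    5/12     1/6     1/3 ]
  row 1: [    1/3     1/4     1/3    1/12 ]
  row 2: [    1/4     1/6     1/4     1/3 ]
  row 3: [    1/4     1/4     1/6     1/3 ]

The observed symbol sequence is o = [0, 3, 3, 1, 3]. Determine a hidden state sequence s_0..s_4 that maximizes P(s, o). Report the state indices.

t=0: δ = [3.472e-02, 1.111e-01, 4.167e-02, 2.083e-02]  (obs o_0=0)
t=1: δ = [6.173e-03, 1.543e-03, 1.543e-02, 9.259e-03]  ψ = [1, 1, 1, 1]  (obs o_1=3)
t=2: δ = [1.286e-03, 5.358e-04, 8.573e-04, 8.573e-04]  ψ = [2, 2, 2, 2]  (obs o_2=3)
t=3: δ = [1.340e-04, 8.931e-05, 5.358e-05, 8.038e-05]  ψ = [0, 2, 0, 0]  (obs o_3=1)
t=4: δ = [1.116e-05, 2.791e-06, 1.240e-05, 1.116e-05]  ψ = [0, 0, 1, 0]  (obs o_4=3)
backtrack: best end state = 2; path = [1, 2, 2, 1, 2]

path = [1, 2, 2, 1, 2]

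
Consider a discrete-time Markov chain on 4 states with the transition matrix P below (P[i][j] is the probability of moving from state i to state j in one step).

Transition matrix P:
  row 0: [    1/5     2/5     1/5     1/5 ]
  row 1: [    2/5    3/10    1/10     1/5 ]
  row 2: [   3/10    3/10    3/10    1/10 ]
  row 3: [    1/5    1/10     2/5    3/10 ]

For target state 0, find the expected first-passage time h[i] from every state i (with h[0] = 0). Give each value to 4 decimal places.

First-step conditioning: h[0] = 0; for i ≠ 0, h[i] = 1 + Σ_k P[i][k]·h[k].
  h[1] = 1 + 3/10·h[1] + 1/10·h[2] + 1/5·h[3]
  h[2] = 1 + 3/10·h[1] + 3/10·h[2] + 1/10·h[3]
  h[3] = 1 + 1/10·h[1] + 2/5·h[2] + 3/10·h[3]
Solving the 3×3 linear system over states ≠ 0 gives exactly h = [0, 50/17, 164/51, 188/51] (h[0] = 0 is the target).

h = [0.0000, 2.9412, 3.2157, 3.6863]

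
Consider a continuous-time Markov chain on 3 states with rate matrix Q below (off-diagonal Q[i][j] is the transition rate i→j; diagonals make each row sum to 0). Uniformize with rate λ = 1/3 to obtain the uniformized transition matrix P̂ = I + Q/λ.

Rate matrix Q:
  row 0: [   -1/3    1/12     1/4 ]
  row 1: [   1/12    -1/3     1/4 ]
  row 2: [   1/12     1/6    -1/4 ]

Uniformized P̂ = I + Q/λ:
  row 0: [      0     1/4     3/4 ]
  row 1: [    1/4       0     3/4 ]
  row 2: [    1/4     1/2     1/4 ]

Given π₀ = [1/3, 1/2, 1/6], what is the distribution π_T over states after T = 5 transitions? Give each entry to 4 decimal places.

t=0: π = [0.3333, 0.5000, 0.1667]
t=1: π = [0.1667, 0.1667, 0.6667]
t=2: π = [0.2083, 0.3750, 0.4167]
t=3: π = [0.1979, 0.2604, 0.5417]
t=4: π = [0.2005, 0.3203, 0.4792]
t=5: π = [0.1999, 0.2897, 0.5104]

π = [0.1999, 0.2897, 0.5104]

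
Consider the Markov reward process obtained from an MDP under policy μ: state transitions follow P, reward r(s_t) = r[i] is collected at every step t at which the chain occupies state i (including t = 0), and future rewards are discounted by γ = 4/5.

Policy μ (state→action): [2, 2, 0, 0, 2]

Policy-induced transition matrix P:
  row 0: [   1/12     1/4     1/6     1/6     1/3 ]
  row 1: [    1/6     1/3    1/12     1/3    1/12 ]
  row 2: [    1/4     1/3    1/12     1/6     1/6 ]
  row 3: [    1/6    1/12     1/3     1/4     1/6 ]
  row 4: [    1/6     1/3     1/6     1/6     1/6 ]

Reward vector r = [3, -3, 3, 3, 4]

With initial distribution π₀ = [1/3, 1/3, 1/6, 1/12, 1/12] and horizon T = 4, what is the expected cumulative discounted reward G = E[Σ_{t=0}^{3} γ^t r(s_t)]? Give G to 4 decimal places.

G = 4.1106

t=0: π = [0.3333, 0.3333, 0.1667, 0.0833, 0.0833], E[r] = 1.0833, γ^t·E[r] = 1.083333, running G = 1.083333
t=1: π = [0.1528, 0.2847, 0.1389, 0.2292, 0.1944], E[r] = 1.4861, γ^t·E[r] = 1.188889, running G = 2.272222
t=2: π = [0.1655, 0.2633, 0.1696, 0.2332, 0.1684], E[r] = 1.5885, γ^t·E[r] = 1.016667, running G = 3.288889
t=3: π = [0.1670, 0.2612, 0.1695, 0.2300, 0.1723], E[r] = 1.6049, γ^t·E[r] = 0.821704, running G = 4.110593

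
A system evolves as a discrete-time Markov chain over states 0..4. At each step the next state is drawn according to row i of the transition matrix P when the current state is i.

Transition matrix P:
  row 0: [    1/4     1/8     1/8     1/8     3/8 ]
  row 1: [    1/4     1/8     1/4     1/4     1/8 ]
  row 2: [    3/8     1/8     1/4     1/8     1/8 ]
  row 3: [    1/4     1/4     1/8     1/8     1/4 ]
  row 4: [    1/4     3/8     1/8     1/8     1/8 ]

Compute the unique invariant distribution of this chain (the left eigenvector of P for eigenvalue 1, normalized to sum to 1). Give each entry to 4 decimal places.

Balance equations π_j = Σ_i π_i·P[i][j]:
  π_0 = 1/4·π_0 + 1/4·π_1 + 3/8·π_2 + 1/4·π_3 + 1/4·π_4
  π_1 = 1/8·π_0 + 1/8·π_1 + 1/8·π_2 + 1/4·π_3 + 3/8·π_4
  π_2 = 1/8·π_0 + 1/4·π_1 + 1/4·π_2 + 1/8·π_3 + 1/8·π_4
  π_3 = 1/8·π_0 + 1/4·π_1 + 1/8·π_2 + 1/8·π_3 + 1/8·π_4
  normalize: π_0 + π_1 + π_2 + π_3 + π_4 = 1
Solving the linear system gives exactly π = [127/468, 23/117, 20/117, 35/234, 11/52].

π = [0.2714, 0.1966, 0.1709, 0.1496, 0.2115]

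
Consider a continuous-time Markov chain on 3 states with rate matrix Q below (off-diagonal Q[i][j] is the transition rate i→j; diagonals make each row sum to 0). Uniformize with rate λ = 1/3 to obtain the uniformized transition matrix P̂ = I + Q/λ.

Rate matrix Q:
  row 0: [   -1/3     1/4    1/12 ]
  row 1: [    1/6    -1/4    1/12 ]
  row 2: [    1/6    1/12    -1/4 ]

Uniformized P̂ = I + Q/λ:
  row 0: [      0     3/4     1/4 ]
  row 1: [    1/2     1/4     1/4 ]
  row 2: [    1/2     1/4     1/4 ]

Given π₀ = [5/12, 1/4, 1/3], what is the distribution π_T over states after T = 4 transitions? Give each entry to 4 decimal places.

π = [0.3385, 0.4115, 0.2500]

t=0: π = [0.4167, 0.2500, 0.3333]
t=1: π = [0.2917, 0.4583, 0.2500]
t=2: π = [0.3542, 0.3958, 0.2500]
t=3: π = [0.3229, 0.4271, 0.2500]
t=4: π = [0.3385, 0.4115, 0.2500]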